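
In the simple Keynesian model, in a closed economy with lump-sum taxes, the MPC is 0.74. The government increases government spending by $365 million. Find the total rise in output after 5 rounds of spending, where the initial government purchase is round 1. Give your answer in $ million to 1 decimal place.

Round 1 adds ΔG = $365 million; each later round is MPC = 0.74 times the previous.
After 5 rounds: 365 + 270.1 + 199.874 + 147.90676 + 109.4510024 = ΔG·(1 − c^5)/(1 − c) = 365 × (1 − 0.2219006624)/0.26 ≈ $1,092.3 million.

$1,092.3 million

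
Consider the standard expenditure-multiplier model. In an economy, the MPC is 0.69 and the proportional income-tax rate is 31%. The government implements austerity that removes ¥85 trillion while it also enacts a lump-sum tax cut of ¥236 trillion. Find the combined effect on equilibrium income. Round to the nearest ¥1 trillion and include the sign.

Expenditure multiplier = 1/(1 − c(1−t)) = 1/(1 − 0.69×0.69) = 1/0.5239 ≈ 1.909.
ΔG contributes k·ΔG = (−¥85 trillion) / 0.5239 ≈ −¥162.2 trillion.
ΔT of −¥236 trillion changes first-round spending by −c·ΔT = +¥162.84 trillion, contributing k·(−c·ΔT) = (+¥162.84 trillion) / 0.5239 ≈ +¥310.8 trillion.
Net ΔY = k(ΔG − c·ΔT) = (+¥77.84 trillion) / 0.5239 ≈ +¥149 trillion.

+¥149 trillion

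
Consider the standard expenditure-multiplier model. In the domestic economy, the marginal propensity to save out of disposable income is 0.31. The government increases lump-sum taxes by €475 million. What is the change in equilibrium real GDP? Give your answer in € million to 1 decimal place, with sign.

−€1,057.3 million

MPC = 1 − MPS = 1 − 0.31 = 0.69.
A lump-sum tax change of +€475 million shifts disposable income by −€475 million; first-round consumption changes by −c × ΔT = −0.69 × (+€475 million) = −€327.75 million.
Expenditure multiplier = 1/(1 − MPC) = 1/(1 − 0.69) = 1/0.31 ≈ 3.226.
The tax multiplier is −c × k ≈ −2.226, so ΔY = k × (−c·ΔT) = (−€327.75 million) / 0.31 ≈ −€1,057.3 million.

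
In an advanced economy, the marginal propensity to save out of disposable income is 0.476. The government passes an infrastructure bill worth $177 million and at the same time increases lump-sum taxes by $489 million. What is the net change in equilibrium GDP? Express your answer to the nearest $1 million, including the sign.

MPC = 1 − MPS = 1 − 0.476 = 0.524.
Expenditure multiplier = 1/(1 − MPC) = 1/(1 − 0.524) = 1/0.476 ≈ 2.101.
ΔG contributes k·ΔG = (+$177 million) / 0.476 ≈ +$371.8 million.
ΔT of +$489 million changes first-round spending by −c·ΔT = −$256.236 million, contributing k·(−c·ΔT) = (−$256.236 million) / 0.476 ≈ −$538.3 million.
Net ΔY = k(ΔG − c·ΔT) = (−$79.236 million) / 0.476 ≈ −$166 million.

−$166 million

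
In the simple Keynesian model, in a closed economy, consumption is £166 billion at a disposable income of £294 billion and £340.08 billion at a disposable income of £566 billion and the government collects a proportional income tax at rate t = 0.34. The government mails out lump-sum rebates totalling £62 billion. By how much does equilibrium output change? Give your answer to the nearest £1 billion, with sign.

+£69 billion

MPC = ΔC/ΔYd = (340.08 − 166)/(566 − 294) = 174.08/272 = 0.64.
A lump-sum tax change of −£62 billion shifts disposable income by +£62 billion; first-round consumption changes by −c × ΔT = −0.64 × (−£62 billion) = +£39.68 billion.
Expenditure multiplier = 1/(1 − c(1−t)) = 1/(1 − 0.64×0.66) = 1/0.5776 ≈ 1.731.
The tax multiplier is −c × k ≈ −1.108, so ΔY = k × (−c·ΔT) = (+£39.68 billion) / 0.5776 ≈ +£69 billion.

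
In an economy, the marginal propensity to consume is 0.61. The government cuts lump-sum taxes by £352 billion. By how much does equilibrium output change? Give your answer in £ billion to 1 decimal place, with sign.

A lump-sum tax change of −£352 billion shifts disposable income by +£352 billion; first-round consumption changes by −c × ΔT = −0.61 × (−£352 billion) = +£214.72 billion.
Expenditure multiplier = 1/(1 − MPC) = 1/(1 − 0.61) = 1/0.39 ≈ 2.564.
The tax multiplier is −c × k ≈ −1.564, so ΔY = k × (−c·ΔT) = (+£214.72 billion) / 0.39 ≈ +£550.6 billion.

+£550.6 billion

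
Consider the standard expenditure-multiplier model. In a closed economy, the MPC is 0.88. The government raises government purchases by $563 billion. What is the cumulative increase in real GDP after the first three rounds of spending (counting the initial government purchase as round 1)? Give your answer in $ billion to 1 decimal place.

$1,494.4 billion

Round 1 adds ΔG = $563 billion; each later round is MPC = 0.88 times the previous.
After 3 rounds: 563 + 495.44 + 435.9872 = ΔG·(1 − c^3)/(1 − c) = 563 × (1 − 0.681472)/0.12 ≈ $1,494.4 billion.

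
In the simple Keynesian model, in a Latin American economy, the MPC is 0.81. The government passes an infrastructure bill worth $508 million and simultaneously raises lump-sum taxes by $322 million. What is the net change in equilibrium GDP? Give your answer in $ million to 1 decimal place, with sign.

+$1,300.9 million

Expenditure multiplier = 1/(1 − MPC) = 1/(1 − 0.81) = 1/0.19 ≈ 5.263.
ΔG contributes k·ΔG = (+$508 million) / 0.19 ≈ +$2,673.7 million.
ΔT of +$322 million changes first-round spending by −c·ΔT = −$260.82 million, contributing k·(−c·ΔT) = (−$260.82 million) / 0.19 ≈ −$1,372.7 million.
Net ΔY = k(ΔG − c·ΔT) = (+$247.18 million) / 0.19 ≈ +$1,300.9 million.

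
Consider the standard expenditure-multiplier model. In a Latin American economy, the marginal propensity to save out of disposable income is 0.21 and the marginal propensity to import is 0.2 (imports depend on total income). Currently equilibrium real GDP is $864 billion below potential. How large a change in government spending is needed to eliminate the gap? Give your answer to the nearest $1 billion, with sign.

MPC = 1 − MPS = 1 − 0.21 = 0.79.
Spending multiplier = 1/(1 − c + m) = 1/(1 − 0.79 + 0.2) = 1/0.41 ≈ 2.439.
Need ΔY = +$864 billion, so ΔG = ΔY/k = (+$864 billion) × 0.41 ≈ +$354 billion.
The government should increase government spending by $354 billion.

+$354 billion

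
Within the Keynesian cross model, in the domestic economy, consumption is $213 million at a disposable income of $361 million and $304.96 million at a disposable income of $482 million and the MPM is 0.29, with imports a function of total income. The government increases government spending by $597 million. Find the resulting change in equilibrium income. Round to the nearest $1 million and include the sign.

+$1,126 million

MPC = ΔC/ΔYd = (304.96 − 213)/(482 − 361) = 91.96/121 = 0.76.
Government-spending multiplier = 1/(1 − c + m) = 1/(1 − 0.76 + 0.29) = 1/0.53 ≈ 1.887.
ΔY = k × ΔG = (+$597 million) / 0.53 ≈ +$1,126 million.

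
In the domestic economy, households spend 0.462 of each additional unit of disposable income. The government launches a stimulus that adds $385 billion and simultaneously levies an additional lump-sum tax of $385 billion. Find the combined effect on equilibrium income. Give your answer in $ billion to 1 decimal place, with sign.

+$385.0 billion

Expenditure multiplier = 1/(1 − MPC) = 1/(1 − 0.462) = 1/0.538 ≈ 1.859.
ΔG contributes k·ΔG = (+$385 billion) / 0.538 ≈ +$715.6 billion.
ΔT of +$385 billion changes first-round spending by −c·ΔT = −$177.87 billion, contributing k·(−c·ΔT) = (−$177.87 billion) / 0.538 ≈ −$330.6 billion.
With ΔG = ΔT and no other leakages, the balanced-budget multiplier is 1, so ΔY = ΔG = +$385 billion.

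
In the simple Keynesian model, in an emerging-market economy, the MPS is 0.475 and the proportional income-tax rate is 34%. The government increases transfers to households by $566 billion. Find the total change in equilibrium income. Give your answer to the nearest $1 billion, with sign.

MPC = 1 − MPS = 1 − 0.475 = 0.525.
The transfer change shifts disposable income by +$566 billion, so first-round consumption changes by c·ΔTR = 0.525 × (+$566 billion) = +$297.15 billion.
Expenditure multiplier = 1/(1 − c(1−t)) = 1/(1 − 0.525×0.66) = 1/0.6535 ≈ 1.53.
The transfer multiplier is c × k ≈ 0.803, so ΔY = k × (c·ΔTR) = (+$297.15 billion) / 0.6535 ≈ +$455 billion.

+$455 billion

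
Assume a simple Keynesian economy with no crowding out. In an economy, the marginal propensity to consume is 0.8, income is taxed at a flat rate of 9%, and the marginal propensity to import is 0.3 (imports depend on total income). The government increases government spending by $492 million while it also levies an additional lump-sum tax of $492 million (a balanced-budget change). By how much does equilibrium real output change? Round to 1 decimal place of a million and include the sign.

+$172.0 million

Expenditure multiplier = 1/(1 − c(1−t) + m) = 1/(1 − 0.8×0.91 + 0.3) = 1/0.572 ≈ 1.748.
ΔG contributes k·ΔG = (+$492 million) / 0.572 ≈ +$860.1 million.
ΔT of +$492 million changes first-round spending by −c·ΔT = −$393.6 million, contributing k·(−c·ΔT) = (−$393.6 million) / 0.572 ≈ −$688.1 million.
Net ΔY = k(ΔG − c·ΔT) = (+$98.4 million) / 0.572 ≈ +$172 million.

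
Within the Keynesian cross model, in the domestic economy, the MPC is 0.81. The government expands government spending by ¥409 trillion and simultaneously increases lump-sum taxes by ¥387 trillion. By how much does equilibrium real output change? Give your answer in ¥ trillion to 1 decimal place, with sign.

Expenditure multiplier = 1/(1 − MPC) = 1/(1 − 0.81) = 1/0.19 ≈ 5.263.
ΔG contributes k·ΔG = (+¥409 trillion) / 0.19 ≈ +¥2,152.6 trillion.
ΔT of +¥387 trillion changes first-round spending by −c·ΔT = −¥313.47 trillion, contributing k·(−c·ΔT) = (−¥313.47 trillion) / 0.19 ≈ −¥1,649.8 trillion.
Net ΔY = k(ΔG − c·ΔT) = (+¥95.53 trillion) / 0.19 ≈ +¥502.8 trillion.

+¥502.8 trillion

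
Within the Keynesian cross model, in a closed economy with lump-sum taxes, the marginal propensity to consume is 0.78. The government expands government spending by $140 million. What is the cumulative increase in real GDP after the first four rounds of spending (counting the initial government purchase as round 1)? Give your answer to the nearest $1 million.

$401 million

Round 1 adds ΔG = $140 million; each later round is MPC = 0.78 times the previous.
After 4 rounds: 140 + 109.2 + 85.176 + 66.43728 = ΔG·(1 − c^4)/(1 − c) = 140 × (1 − 0.37015056)/0.22 ≈ $401 million.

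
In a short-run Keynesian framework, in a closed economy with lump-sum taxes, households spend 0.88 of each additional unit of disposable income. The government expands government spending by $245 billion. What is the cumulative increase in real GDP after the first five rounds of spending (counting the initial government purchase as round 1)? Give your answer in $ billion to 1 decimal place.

$964.2 billion

Round 1 adds ΔG = $245 billion; each later round is MPC = 0.88 times the previous.
After 5 rounds: 245 + 215.6 + 189.728 + 166.96064 + 146.9253632 = ΔG·(1 − c^5)/(1 − c) = 245 × (1 − 0.5277319168)/0.12 ≈ $964.2 billion.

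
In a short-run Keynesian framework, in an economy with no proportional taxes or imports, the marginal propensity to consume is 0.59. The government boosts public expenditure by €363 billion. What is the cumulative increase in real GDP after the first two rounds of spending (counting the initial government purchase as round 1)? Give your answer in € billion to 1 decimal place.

€577.2 billion

Round 1 adds ΔG = €363 billion; each later round is MPC = 0.59 times the previous.
After 2 rounds: 363 + 214.17 = ΔG·(1 − c^2)/(1 − c) = 363 × (1 − 0.3481)/0.41 ≈ €577.2 billion.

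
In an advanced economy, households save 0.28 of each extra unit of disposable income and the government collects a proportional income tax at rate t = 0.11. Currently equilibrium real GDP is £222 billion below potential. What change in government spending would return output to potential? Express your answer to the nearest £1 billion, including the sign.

+£80 billion

MPC = 1 − MPS = 1 − 0.28 = 0.72.
Spending multiplier = 1/(1 − c(1−t)) = 1/(1 − 0.72×0.89) = 1/0.3592 ≈ 2.784.
Need ΔY = +£222 billion, so ΔG = ΔY/k = (+£222 billion) × 0.3592 ≈ +£80 billion.
The government should increase government spending by £80 billion.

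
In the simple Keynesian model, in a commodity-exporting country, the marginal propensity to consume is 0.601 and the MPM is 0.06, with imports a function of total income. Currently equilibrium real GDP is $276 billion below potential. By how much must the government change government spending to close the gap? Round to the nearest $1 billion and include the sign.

Spending multiplier = 1/(1 − c + m) = 1/(1 − 0.601 + 0.06) = 1/0.459 ≈ 2.179.
Need ΔY = +$276 billion, so ΔG = ΔY/k = (+$276 billion) × 0.459 ≈ +$127 billion.
The government should increase government spending by $127 billion.

+$127 billion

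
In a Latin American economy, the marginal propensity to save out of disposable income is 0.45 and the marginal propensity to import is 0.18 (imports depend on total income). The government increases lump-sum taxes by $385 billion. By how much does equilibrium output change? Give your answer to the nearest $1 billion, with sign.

−$336 billion

MPC = 1 − MPS = 1 − 0.45 = 0.55.
A lump-sum tax change of +$385 billion shifts disposable income by −$385 billion; first-round consumption changes by −c × ΔT = −0.55 × (+$385 billion) = −$211.75 billion.
Expenditure multiplier = 1/(1 − c + m) = 1/(1 − 0.55 + 0.18) = 1/0.63 ≈ 1.587.
The tax multiplier is −c × k ≈ −0.873, so ΔY = k × (−c·ΔT) = (−$211.75 billion) / 0.63 ≈ −$336 billion.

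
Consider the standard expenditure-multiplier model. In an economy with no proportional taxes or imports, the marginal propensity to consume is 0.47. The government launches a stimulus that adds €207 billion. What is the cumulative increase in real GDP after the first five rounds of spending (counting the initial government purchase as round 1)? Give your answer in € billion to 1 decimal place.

€381.6 billion

Round 1 adds ΔG = €207 billion; each later round is MPC = 0.47 times the previous.
After 5 rounds: 207 + 97.29 + 45.7263 + 21.491361 + 10.10093967 = ΔG·(1 − c^5)/(1 − c) = 207 × (1 − 0.0229345007)/0.53 ≈ €381.6 billion.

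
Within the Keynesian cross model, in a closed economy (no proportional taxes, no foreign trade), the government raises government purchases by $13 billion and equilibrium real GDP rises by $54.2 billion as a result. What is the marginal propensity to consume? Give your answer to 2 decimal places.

0.76

Implied spending multiplier k = ΔY/ΔG = 54.2/13 ≈ 4.1692.
Since k = 1/(1 − MPC), MPC = 1 − 1/k = 1 − ΔG/ΔY = 1 − 13/54.2 ≈ 0.76.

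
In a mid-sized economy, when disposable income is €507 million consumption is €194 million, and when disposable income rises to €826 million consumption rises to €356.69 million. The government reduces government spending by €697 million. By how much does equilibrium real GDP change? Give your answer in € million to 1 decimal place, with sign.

−€1,422.4 million

MPC = ΔC/ΔYd = (356.69 − 194)/(826 − 507) = 162.69/319 = 0.51.
Government-spending multiplier = 1/(1 − MPC) = 1/(1 − 0.51) = 1/0.49 ≈ 2.041.
ΔY = k × ΔG = (−€697 million) / 0.49 ≈ −€1,422.4 million.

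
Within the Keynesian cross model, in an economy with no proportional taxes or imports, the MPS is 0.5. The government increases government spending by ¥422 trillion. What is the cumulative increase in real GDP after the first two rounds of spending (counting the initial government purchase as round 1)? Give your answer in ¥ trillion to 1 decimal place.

MPC = 1 − MPS = 1 − 0.5 = 0.5.
Round 1 adds ΔG = ¥422 trillion; each later round is MPC = 0.5 times the previous.
After 2 rounds: 422 + 211 = ΔG·(1 − c^2)/(1 − c) = 422 × (1 − 0.25)/0.5 = ¥633 trillion.

¥633.0 trillion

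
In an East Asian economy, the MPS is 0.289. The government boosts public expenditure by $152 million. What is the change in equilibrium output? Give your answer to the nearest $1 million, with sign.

+$526 million

MPC = 1 − MPS = 1 − 0.289 = 0.711.
Spending multiplier = 1/(1 − MPC) = 1/(1 − 0.711) = 1/0.289 ≈ 3.46.
ΔY = k × ΔG = (+$152 million) / 0.289 ≈ +$526 million.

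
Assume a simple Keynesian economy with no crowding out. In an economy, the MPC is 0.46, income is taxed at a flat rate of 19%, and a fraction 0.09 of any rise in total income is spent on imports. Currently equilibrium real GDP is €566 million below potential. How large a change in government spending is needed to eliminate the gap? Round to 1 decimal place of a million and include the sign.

+€406.0 million

Spending multiplier = 1/(1 − c(1−t) + m) = 1/(1 − 0.46×0.81 + 0.09) = 1/0.7174 ≈ 1.394.
Need ΔY = +€566 million, so ΔG = ΔY/k = (+€566 million) × 0.7174 ≈ +€406 million.
The government should increase government spending by €406 million.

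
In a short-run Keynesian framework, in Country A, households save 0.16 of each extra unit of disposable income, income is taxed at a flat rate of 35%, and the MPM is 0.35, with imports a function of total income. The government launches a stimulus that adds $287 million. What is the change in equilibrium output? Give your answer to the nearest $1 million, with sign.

+$357 million

MPC = 1 − MPS = 1 − 0.16 = 0.84.
Spending multiplier = 1/(1 − c(1−t) + m) = 1/(1 − 0.84×0.65 + 0.35) = 1/0.804 ≈ 1.244.
ΔY = k × ΔG = (+$287 million) / 0.804 ≈ +$357 million.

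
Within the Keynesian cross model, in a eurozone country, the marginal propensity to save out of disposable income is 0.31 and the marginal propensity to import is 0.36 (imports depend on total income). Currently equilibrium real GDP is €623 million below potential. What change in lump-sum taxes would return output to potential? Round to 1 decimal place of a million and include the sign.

−€604.9 million

MPC = 1 − MPS = 1 − 0.31 = 0.69.
Spending multiplier = 1/(1 − c + m) = 1/(1 − 0.69 + 0.36) = 1/0.67 ≈ 1.493.
Tax multiplier = −c·k = −0.69/0.67 ≈ −1.03. Need ΔY = +€623 million, so ΔT = ΔY/(−c·k) = −(+€623 million) × 0.67 / 0.69 ≈ −€604.9 million.
The government should cut lump-sum taxes by €604.9 million.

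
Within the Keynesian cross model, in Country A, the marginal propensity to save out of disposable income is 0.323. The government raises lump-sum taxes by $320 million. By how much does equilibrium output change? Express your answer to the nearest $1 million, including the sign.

MPC = 1 − MPS = 1 − 0.323 = 0.677.
A lump-sum tax change of +$320 million shifts disposable income by −$320 million; first-round consumption changes by −c × ΔT = −0.677 × (+$320 million) = −$216.64 million.
Expenditure multiplier = 1/(1 − MPC) = 1/(1 − 0.677) = 1/0.323 ≈ 3.096.
The tax multiplier is −c × k ≈ −2.096, so ΔY = k × (−c·ΔT) = (−$216.64 million) / 0.323 ≈ −$671 million.

−$671 million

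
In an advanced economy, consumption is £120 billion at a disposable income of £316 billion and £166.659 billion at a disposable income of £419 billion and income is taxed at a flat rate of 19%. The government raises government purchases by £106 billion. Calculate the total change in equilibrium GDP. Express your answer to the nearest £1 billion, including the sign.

MPC = ΔC/ΔYd = (166.659 − 120)/(419 − 316) = 46.659/103 = 0.453.
Expenditure multiplier = 1/(1 − c(1−t)) = 1/(1 − 0.453×0.81) = 1/0.63307 ≈ 1.58.
ΔY = k × ΔG = (+£106 billion) / 0.63307 ≈ +£167 billion.

+£167 billion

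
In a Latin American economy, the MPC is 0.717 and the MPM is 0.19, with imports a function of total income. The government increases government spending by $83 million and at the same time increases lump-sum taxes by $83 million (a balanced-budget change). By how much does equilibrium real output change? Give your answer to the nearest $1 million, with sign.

Expenditure multiplier = 1/(1 − c + m) = 1/(1 − 0.717 + 0.19) = 1/0.473 ≈ 2.114.
ΔG contributes k·ΔG = (+$83 million) / 0.473 ≈ +$175.5 million.
ΔT of +$83 million changes first-round spending by −c·ΔT = −$59.511 million, contributing k·(−c·ΔT) = (−$59.511 million) / 0.473 ≈ −$125.8 million.
Net ΔY = k(ΔG − c·ΔT) = (+$23.489 million) / 0.473 ≈ +$50 million.

+$50 million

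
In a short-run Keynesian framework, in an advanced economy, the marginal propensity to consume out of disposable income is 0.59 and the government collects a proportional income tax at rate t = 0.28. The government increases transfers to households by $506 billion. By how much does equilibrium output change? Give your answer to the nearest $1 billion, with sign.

+$519 billion

The transfer change shifts disposable income by +$506 billion, so first-round consumption changes by c·ΔTR = 0.59 × (+$506 billion) = +$298.54 billion.
Expenditure multiplier = 1/(1 − c(1−t)) = 1/(1 − 0.59×0.72) = 1/0.5752 ≈ 1.739.
The transfer multiplier is c × k ≈ 1.026, so ΔY = k × (c·ΔTR) = (+$298.54 billion) / 0.5752 ≈ +$519 billion.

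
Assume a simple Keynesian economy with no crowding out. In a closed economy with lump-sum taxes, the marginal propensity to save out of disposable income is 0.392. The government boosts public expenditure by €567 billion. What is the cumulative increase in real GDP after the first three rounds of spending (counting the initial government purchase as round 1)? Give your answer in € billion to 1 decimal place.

MPC = 1 − MPS = 1 − 0.392 = 0.608.
Round 1 adds ΔG = €567 billion; each later round is MPC = 0.608 times the previous.
After 3 rounds: 567 + 344.736 + 209.599488 = ΔG·(1 − c^3)/(1 − c) = 567 × (1 − 0.224755712)/0.392 ≈ €1,121.3 billion.

€1,121.3 billion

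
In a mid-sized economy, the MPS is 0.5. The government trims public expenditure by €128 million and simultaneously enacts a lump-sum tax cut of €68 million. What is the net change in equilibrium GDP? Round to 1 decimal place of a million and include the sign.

−€188.0 million

MPC = 1 − MPS = 1 − 0.5 = 0.5.
Expenditure multiplier = 1/(1 − MPC) = 1/(1 − 0.5) = 1/0.5 = 2.
ΔG contributes k·ΔG = (−€128 million) / 0.5 = −€256 million.
ΔT of −€68 million changes first-round spending by −c·ΔT = +€34 million, contributing k·(−c·ΔT) = (+€34 million) / 0.5 = +€68 million.
Net ΔY = k(ΔG − c·ΔT) = (−€94 million) / 0.5 = −€188 million.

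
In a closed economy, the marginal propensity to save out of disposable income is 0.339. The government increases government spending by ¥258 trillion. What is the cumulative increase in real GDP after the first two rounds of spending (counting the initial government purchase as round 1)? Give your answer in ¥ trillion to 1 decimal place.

MPC = 1 − MPS = 1 − 0.339 = 0.661.
Round 1 adds ΔG = ¥258 trillion; each later round is MPC = 0.661 times the previous.
After 2 rounds: 258 + 170.538 = ΔG·(1 − c^2)/(1 − c) = 258 × (1 − 0.436921)/0.339 ≈ ¥428.5 trillion.

¥428.5 trillion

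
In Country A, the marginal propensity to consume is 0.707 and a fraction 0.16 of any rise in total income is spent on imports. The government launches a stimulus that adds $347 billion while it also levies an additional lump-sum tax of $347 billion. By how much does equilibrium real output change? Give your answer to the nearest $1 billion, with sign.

Expenditure multiplier = 1/(1 − c + m) = 1/(1 − 0.707 + 0.16) = 1/0.453 ≈ 2.208.
ΔG contributes k·ΔG = (+$347 billion) / 0.453 ≈ +$766 billion.
ΔT of +$347 billion changes first-round spending by −c·ΔT = −$245.329 billion, contributing k·(−c·ΔT) = (−$245.329 billion) / 0.453 ≈ −$541.6 billion.
Net ΔY = k(ΔG − c·ΔT) = (+$101.671 billion) / 0.453 ≈ +$224 billion.

+$224 billion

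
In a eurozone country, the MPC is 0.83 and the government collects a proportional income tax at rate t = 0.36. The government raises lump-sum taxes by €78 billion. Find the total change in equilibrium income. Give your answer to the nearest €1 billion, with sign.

A lump-sum tax change of +€78 billion shifts disposable income by −€78 billion; first-round consumption changes by −c × ΔT = −0.83 × (+€78 billion) = −€64.74 billion.
Expenditure multiplier = 1/(1 − c(1−t)) = 1/(1 − 0.83×0.64) = 1/0.4688 ≈ 2.133.
The tax multiplier is −c × k ≈ −1.77, so ΔY = k × (−c·ΔT) = (−€64.74 billion) / 0.4688 ≈ −€138 billion.

−€138 billion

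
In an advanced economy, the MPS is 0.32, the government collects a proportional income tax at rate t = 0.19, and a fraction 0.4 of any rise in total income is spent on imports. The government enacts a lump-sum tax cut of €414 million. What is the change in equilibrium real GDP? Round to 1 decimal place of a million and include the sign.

MPC = 1 − MPS = 1 − 0.32 = 0.68.
A lump-sum tax change of −€414 million shifts disposable income by +€414 million; first-round consumption changes by −c × ΔT = −0.68 × (−€414 million) = +€281.52 million.
Expenditure multiplier = 1/(1 − c(1−t) + m) = 1/(1 − 0.68×0.81 + 0.4) = 1/0.8492 ≈ 1.178.
The tax multiplier is −c × k ≈ −0.801, so ΔY = k × (−c·ΔT) = (+€281.52 million) / 0.8492 ≈ +€331.5 million.

+€331.5 million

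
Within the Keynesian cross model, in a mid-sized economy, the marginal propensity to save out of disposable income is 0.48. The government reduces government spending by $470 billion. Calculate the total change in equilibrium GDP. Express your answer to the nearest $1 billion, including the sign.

−$979 billion

MPC = 1 − MPS = 1 − 0.48 = 0.52.
Spending multiplier = 1/(1 − MPC) = 1/(1 − 0.52) = 1/0.48 ≈ 2.083.
ΔY = k × ΔG = (−$470 billion) / 0.48 ≈ −$979 billion.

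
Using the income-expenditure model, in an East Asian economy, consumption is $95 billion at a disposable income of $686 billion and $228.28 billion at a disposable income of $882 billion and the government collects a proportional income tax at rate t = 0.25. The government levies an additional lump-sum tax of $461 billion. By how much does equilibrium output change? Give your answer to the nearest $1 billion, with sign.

MPC = ΔC/ΔYd = (228.28 − 95)/(882 − 686) = 133.28/196 = 0.68.
A lump-sum tax change of +$461 billion shifts disposable income by −$461 billion; first-round consumption changes by −c × ΔT = −0.68 × (+$461 billion) = −$313.48 billion.
Expenditure multiplier = 1/(1 − c(1−t)) = 1/(1 − 0.68×0.75) = 1/0.49 ≈ 2.041.
The tax multiplier is −c × k ≈ −1.388, so ΔY = k × (−c·ΔT) = (−$313.48 billion) / 0.49 ≈ −$640 billion.

−$640 billion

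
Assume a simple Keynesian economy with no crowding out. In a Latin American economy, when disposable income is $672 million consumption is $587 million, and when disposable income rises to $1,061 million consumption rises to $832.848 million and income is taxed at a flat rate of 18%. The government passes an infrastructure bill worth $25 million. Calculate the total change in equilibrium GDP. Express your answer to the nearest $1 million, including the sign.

MPC = ΔC/ΔYd = (832.848 − 587)/(1,061 − 672) = 245.848/389 = 0.632.
Government-spending multiplier = 1/(1 − c(1−t)) = 1/(1 − 0.632×0.82) = 1/0.48176 ≈ 2.076.
ΔY = k × ΔG = (+$25 million) / 0.48176 ≈ +$52 million.

+$52 million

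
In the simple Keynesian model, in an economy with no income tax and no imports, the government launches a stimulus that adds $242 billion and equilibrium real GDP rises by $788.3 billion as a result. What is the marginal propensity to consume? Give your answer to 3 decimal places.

0.693

Implied spending multiplier k = ΔY/ΔG = 788.3/242 ≈ 3.2574.
Since k = 1/(1 − MPC), MPC = 1 − 1/k = 1 − ΔG/ΔY = 1 − 242/788.3 ≈ 0.693.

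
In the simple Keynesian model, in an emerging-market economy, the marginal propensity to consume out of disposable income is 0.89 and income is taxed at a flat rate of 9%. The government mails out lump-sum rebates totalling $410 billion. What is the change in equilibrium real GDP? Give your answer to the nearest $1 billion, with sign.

A lump-sum tax change of −$410 billion shifts disposable income by +$410 billion; first-round consumption changes by −c × ΔT = −0.89 × (−$410 billion) = +$364.9 billion.
Expenditure multiplier = 1/(1 − c(1−t)) = 1/(1 − 0.89×0.91) = 1/0.1901 ≈ 5.26.
The tax multiplier is −c × k ≈ −4.682, so ΔY = k × (−c·ΔT) = (+$364.9 billion) / 0.1901 ≈ +$1,920 billion.

+$1,920 billion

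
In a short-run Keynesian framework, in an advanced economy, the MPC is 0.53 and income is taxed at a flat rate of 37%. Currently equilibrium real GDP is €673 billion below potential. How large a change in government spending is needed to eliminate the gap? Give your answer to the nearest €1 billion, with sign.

+€448 billion

Spending multiplier = 1/(1 − c(1−t)) = 1/(1 − 0.53×0.63) = 1/0.6661 ≈ 1.501.
Need ΔY = +€673 billion, so ΔG = ΔY/k = (+€673 billion) × 0.6661 ≈ +€448 billion.
The government should increase government spending by €448 billion.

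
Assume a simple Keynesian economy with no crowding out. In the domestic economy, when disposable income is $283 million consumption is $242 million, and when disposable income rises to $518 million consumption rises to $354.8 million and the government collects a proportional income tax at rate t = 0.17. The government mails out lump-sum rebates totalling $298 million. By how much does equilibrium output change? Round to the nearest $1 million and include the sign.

+$238 million

MPC = ΔC/ΔYd = (354.8 − 242)/(518 − 283) = 112.8/235 = 0.48.
A lump-sum tax change of −$298 million shifts disposable income by +$298 million; first-round consumption changes by −c × ΔT = −0.48 × (−$298 million) = +$143.04 million.
Expenditure multiplier = 1/(1 − c(1−t)) = 1/(1 − 0.48×0.83) = 1/0.6016 ≈ 1.662.
The tax multiplier is −c × k ≈ −0.798, so ΔY = k × (−c·ΔT) = (+$143.04 million) / 0.6016 ≈ +$238 million.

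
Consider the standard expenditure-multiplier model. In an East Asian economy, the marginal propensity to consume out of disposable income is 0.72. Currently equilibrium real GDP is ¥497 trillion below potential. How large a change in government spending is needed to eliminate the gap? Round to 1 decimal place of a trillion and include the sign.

+¥139.2 trillion

Spending multiplier = 1/(1 − MPC) = 1/(1 − 0.72) = 1/0.28 ≈ 3.571.
Need ΔY = +¥497 trillion, so ΔG = ΔY/k = (+¥497 trillion) × 0.28 ≈ +¥139.2 trillion.
The government should increase government spending by ¥139.2 trillion.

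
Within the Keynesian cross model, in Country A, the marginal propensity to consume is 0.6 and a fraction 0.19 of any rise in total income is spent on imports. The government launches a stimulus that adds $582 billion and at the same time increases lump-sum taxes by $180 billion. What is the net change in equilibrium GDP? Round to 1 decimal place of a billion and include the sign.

+$803.4 billion

Expenditure multiplier = 1/(1 − c + m) = 1/(1 − 0.6 + 0.19) = 1/0.59 ≈ 1.695.
ΔG contributes k·ΔG = (+$582 billion) / 0.59 ≈ +$986.4 billion.
ΔT of +$180 billion changes first-round spending by −c·ΔT = −$108 billion, contributing k·(−c·ΔT) = (−$108 billion) / 0.59 ≈ −$183.1 billion.
Net ΔY = k(ΔG − c·ΔT) = (+$474 billion) / 0.59 ≈ +$803.4 billion.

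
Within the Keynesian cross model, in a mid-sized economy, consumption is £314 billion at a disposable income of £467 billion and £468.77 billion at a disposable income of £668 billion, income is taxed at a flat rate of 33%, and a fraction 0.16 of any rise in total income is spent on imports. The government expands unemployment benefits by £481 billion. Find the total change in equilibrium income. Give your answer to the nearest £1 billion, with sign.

MPC = ΔC/ΔYd = (468.77 − 314)/(668 − 467) = 154.77/201 = 0.77.
The transfer change shifts disposable income by +£481 billion, so first-round consumption changes by c·ΔTR = 0.77 × (+£481 billion) = +£370.37 billion.
Expenditure multiplier = 1/(1 − c(1−t) + m) = 1/(1 − 0.77×0.67 + 0.16) = 1/0.6441 ≈ 1.553.
The transfer multiplier is c × k ≈ 1.195, so ΔY = k × (c·ΔTR) = (+£370.37 billion) / 0.6441 ≈ +£575 billion.

+£575 billion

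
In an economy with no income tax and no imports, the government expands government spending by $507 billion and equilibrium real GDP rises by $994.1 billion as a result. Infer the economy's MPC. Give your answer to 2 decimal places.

Implied spending multiplier k = ΔY/ΔG = 994.1/507 ≈ 1.9607.
Since k = 1/(1 − MPC), MPC = 1 − 1/k = 1 − ΔG/ΔY = 1 − 507/994.1 ≈ 0.49.

0.49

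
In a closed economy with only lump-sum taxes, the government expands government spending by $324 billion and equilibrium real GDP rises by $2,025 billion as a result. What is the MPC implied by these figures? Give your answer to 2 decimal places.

Implied spending multiplier k = ΔY/ΔG = 2,025/324 = 6.25.
Since k = 1/(1 − MPC), MPC = 1 − 1/k = 1 − ΔG/ΔY = 1 − 324/2,025 = 0.84.

0.84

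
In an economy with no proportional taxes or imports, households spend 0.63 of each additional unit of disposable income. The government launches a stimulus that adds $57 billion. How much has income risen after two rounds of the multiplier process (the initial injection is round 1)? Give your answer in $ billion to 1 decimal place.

Round 1 adds ΔG = $57 billion; each later round is MPC = 0.63 times the previous.
After 2 rounds: 57 + 35.91 = ΔG·(1 − c^2)/(1 − c) = 57 × (1 − 0.3969)/0.37 ≈ $92.9 billion.

$92.9 billion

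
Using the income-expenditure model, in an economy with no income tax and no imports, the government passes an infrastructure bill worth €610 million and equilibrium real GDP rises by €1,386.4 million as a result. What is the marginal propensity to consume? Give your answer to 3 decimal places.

0.560

Implied spending multiplier k = ΔY/ΔG = 1,386.4/610 ≈ 2.2728.
Since k = 1/(1 − MPC), MPC = 1 − 1/k = 1 − ΔG/ΔY = 1 − 610/1,386.4 ≈ 0.560.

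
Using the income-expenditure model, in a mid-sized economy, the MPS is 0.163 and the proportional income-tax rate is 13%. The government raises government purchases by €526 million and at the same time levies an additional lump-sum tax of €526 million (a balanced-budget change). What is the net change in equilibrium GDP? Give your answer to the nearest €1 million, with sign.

MPC = 1 − MPS = 1 − 0.163 = 0.837.
Expenditure multiplier = 1/(1 − c(1−t)) = 1/(1 − 0.837×0.87) = 1/0.27181 ≈ 3.679.
ΔG contributes k·ΔG = (+€526 million) / 0.27181 ≈ +€1,935.2 million.
ΔT of +€526 million changes first-round spending by −c·ΔT = −€440.262 million, contributing k·(−c·ΔT) = (−€440.262 million) / 0.27181 ≈ −€1,619.7 million.
Net ΔY = k(ΔG − c·ΔT) = (+€85.738 million) / 0.27181 ≈ +€315 million.

+€315 million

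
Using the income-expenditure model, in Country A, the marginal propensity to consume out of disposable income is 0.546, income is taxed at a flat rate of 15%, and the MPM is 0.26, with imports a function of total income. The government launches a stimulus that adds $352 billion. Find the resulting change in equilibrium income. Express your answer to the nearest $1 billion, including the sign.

Government-spending multiplier = 1/(1 − c(1−t) + m) = 1/(1 − 0.546×0.85 + 0.26) = 1/0.7959 ≈ 1.256.
ΔY = k × ΔG = (+$352 billion) / 0.7959 ≈ +$442 billion.

+$442 billion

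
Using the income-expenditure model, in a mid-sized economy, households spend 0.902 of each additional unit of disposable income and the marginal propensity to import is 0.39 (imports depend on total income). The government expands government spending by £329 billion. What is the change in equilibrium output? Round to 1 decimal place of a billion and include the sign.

Government-spending multiplier = 1/(1 − c + m) = 1/(1 − 0.902 + 0.39) = 1/0.488 ≈ 2.049.
ΔY = k × ΔG = (+£329 billion) / 0.488 ≈ +£674.2 billion.

+£674.2 billion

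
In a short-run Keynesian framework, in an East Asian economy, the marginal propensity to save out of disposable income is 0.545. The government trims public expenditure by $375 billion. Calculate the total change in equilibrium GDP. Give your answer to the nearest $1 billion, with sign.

MPC = 1 − MPS = 1 − 0.545 = 0.455.
Spending multiplier = 1/(1 − MPC) = 1/(1 − 0.455) = 1/0.545 ≈ 1.835.
ΔY = k × ΔG = (−$375 billion) / 0.545 ≈ −$688 billion.

−$688 billion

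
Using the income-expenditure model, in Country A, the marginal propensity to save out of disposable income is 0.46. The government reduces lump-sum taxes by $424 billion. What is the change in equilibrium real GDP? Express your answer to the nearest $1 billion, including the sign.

+$498 billion

MPC = 1 − MPS = 1 − 0.46 = 0.54.
A lump-sum tax change of −$424 billion shifts disposable income by +$424 billion; first-round consumption changes by −c × ΔT = −0.54 × (−$424 billion) = +$228.96 billion.
Expenditure multiplier = 1/(1 − MPC) = 1/(1 − 0.54) = 1/0.46 ≈ 2.174.
The tax multiplier is −c × k ≈ −1.174, so ΔY = k × (−c·ΔT) = (+$228.96 billion) / 0.46 ≈ +$498 billion.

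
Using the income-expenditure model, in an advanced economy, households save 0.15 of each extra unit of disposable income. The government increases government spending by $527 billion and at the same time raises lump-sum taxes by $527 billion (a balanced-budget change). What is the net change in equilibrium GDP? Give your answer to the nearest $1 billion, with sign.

+$527 billion

MPC = 1 − MPS = 1 − 0.15 = 0.85.
Expenditure multiplier = 1/(1 − MPC) = 1/(1 − 0.85) = 1/0.15 ≈ 6.667.
ΔG contributes k·ΔG = (+$527 billion) / 0.15 ≈ +$3,513.3 billion.
ΔT of +$527 billion changes first-round spending by −c·ΔT = −$447.95 billion, contributing k·(−c·ΔT) = (−$447.95 billion) / 0.15 ≈ −$2,986.3 billion.
With ΔG = ΔT and no other leakages, the balanced-budget multiplier is 1, so ΔY = ΔG = +$527 billion.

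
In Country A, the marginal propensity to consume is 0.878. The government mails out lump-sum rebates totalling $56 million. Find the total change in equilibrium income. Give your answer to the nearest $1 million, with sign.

+$403 million

A lump-sum tax change of −$56 million shifts disposable income by +$56 million; first-round consumption changes by −c × ΔT = −0.878 × (−$56 million) = +$49.168 million.
Expenditure multiplier = 1/(1 − MPC) = 1/(1 − 0.878) = 1/0.122 ≈ 8.197.
The tax multiplier is −c × k ≈ −7.197, so ΔY = k × (−c·ΔT) = (+$49.168 million) / 0.122 ≈ +$403 million.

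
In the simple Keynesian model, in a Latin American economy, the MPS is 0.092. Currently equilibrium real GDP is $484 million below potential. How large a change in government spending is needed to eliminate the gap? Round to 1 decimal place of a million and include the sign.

+$44.5 million

MPC = 1 − MPS = 1 − 0.092 = 0.908.
Spending multiplier = 1/(1 − MPC) = 1/(1 − 0.908) = 1/0.092 ≈ 10.87.
Need ΔY = +$484 million, so ΔG = ΔY/k = (+$484 million) × 0.092 ≈ +$44.5 million.
The government should increase government spending by $44.5 million.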